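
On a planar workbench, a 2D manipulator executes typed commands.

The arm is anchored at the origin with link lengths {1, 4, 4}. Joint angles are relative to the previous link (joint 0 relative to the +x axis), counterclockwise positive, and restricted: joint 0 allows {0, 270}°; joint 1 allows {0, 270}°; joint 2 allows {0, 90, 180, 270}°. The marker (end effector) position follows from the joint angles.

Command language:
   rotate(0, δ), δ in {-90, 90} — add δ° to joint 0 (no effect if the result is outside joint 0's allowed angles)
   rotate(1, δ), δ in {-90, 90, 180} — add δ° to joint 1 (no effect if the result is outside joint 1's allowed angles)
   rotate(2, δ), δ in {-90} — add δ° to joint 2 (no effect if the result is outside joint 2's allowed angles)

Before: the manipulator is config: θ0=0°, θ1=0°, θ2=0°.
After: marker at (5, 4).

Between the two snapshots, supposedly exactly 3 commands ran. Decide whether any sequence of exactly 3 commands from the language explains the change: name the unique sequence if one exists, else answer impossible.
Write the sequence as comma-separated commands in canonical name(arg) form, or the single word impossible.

rotate(2, -90), rotate(2, -90), rotate(2, -90)

start: config: θ0=0°, θ1=0°, θ2=0°
[1] after rotate(2, -90): config: θ0=0°, θ1=0°, θ2=270°
[2] after rotate(2, -90): config: θ0=0°, θ1=0°, θ2=180°
[3] after rotate(2, -90): config: θ0=0°, θ1=0°, θ2=90°
no rival 3-sequence matches.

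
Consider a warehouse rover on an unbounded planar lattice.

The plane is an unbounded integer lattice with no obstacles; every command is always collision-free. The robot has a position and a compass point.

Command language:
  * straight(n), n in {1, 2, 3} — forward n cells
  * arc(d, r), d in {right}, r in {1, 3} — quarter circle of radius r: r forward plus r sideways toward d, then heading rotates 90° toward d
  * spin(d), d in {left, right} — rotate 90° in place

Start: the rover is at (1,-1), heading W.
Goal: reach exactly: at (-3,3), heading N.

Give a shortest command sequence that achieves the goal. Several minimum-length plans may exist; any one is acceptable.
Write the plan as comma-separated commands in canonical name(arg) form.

begin: at (1,-1), heading W
[1] after straight(1): at (0,-1), heading W
[2] after arc(right, 3): at (-3,2), heading N
[3] after straight(1): at (-3,3), heading N
no 2-step plan works, so 3 is optimal.

straight(1), arc(right, 3), straight(1)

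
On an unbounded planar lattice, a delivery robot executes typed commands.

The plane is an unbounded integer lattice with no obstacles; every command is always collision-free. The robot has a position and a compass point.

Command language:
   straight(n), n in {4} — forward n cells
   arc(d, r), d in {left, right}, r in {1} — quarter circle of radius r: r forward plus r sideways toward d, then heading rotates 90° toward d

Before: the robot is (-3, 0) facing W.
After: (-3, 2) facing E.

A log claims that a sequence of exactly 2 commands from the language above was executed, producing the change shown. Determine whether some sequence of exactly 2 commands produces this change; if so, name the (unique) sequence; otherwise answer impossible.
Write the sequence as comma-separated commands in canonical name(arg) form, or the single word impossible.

arc(right, 1), arc(right, 1)

key: position moved to (-3,2) AND the heading swung to E — translation plus rotation needed
initial: (-3, 0) facing W
step 1 (arc(right, 1)): (-4, 1) facing N
step 2 (arc(right, 1)): (-3, 2) facing E
no rival 2-sequence matches.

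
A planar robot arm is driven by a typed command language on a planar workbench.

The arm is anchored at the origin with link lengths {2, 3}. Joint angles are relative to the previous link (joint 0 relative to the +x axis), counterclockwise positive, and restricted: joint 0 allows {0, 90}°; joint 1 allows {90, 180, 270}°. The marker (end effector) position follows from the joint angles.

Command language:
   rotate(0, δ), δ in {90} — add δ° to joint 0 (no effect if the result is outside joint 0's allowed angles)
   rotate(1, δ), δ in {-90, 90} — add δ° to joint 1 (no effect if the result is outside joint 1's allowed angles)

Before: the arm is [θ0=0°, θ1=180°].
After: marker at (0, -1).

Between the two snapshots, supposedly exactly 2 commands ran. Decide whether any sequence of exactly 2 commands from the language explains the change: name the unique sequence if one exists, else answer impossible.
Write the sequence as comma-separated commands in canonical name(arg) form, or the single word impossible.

rotate(0, 90), rotate(0, 90)

from: [θ0=0°, θ1=180°]
t=1 rotate(0, 90) ⇒ [θ0=90°, θ1=180°]
t=2 rotate(0, 90) ⇒ [θ0=90°, θ1=180°]
no other 2-command option fits: unique.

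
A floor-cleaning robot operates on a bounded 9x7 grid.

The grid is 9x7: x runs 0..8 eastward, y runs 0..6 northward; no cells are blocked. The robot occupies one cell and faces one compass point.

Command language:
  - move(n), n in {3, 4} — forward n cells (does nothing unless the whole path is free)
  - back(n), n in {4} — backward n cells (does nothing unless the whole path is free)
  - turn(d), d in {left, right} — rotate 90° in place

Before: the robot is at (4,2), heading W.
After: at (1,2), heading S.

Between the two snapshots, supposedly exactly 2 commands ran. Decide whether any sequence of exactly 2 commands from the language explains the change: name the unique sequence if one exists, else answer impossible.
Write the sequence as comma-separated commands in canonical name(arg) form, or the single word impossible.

key: order matters: swapping move(3) and turn(left) lands elsewhere
t0: at (4,2), heading W
[1] after move(3): at (1,2), heading W
[2] after turn(left): at (1,2), heading S
all 25 alternatives checked — unique.

move(3), turn(left)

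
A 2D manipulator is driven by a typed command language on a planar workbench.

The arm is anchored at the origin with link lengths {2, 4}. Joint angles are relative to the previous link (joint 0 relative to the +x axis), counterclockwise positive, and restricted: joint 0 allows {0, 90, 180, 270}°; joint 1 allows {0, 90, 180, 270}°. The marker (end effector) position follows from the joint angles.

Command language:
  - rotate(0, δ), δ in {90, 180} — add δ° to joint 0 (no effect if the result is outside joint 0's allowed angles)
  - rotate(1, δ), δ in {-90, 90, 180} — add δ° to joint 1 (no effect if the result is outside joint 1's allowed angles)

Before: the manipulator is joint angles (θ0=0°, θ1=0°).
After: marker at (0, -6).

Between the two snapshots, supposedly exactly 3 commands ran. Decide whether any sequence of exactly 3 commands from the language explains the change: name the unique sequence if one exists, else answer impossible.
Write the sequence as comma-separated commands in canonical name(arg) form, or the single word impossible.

initial: joint angles (θ0=0°, θ1=0°)
1. rotate(0, 90) → joint angles (θ0=90°, θ1=0°)
2. rotate(0, 90) → joint angles (θ0=180°, θ1=0°)
3. rotate(0, 90) → joint angles (θ0=270°, θ1=0°)
uniquely the one of 125 3-step routes that fits.

rotate(0, 90), rotate(0, 90), rotate(0, 90)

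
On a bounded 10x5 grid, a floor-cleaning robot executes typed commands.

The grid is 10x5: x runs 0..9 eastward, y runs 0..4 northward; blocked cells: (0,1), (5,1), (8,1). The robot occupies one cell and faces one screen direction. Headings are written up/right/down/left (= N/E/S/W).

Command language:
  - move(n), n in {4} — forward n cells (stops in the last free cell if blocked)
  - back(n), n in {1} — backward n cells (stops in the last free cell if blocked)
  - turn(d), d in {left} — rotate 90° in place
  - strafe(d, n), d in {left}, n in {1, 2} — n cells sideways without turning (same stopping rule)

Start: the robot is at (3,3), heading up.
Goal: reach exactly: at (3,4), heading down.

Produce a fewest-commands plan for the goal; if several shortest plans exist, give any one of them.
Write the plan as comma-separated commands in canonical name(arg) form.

turn(left), turn(left), back(1)

begin: at (3,3), heading up
step 1 (turn(left)): at (3,3), heading left
step 2 (turn(left)): at (3,3), heading down
step 3 (back(1)): at (3,4), heading down
no 2-step plan works, so 3 is optimal.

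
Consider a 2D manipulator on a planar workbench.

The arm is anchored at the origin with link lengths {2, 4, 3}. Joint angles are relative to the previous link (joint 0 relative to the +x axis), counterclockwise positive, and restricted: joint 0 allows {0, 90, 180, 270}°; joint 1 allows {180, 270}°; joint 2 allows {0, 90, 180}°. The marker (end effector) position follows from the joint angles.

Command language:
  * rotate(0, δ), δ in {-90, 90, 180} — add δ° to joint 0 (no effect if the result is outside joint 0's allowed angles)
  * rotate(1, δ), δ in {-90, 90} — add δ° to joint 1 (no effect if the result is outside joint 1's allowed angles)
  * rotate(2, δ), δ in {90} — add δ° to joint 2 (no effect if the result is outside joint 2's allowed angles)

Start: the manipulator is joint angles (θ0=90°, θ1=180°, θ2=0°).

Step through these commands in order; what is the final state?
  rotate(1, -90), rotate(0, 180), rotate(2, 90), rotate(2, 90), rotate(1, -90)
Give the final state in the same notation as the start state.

joint angles (θ0=270°, θ1=180°, θ2=180°)

initial: joint angles (θ0=90°, θ1=180°, θ2=0°)
[1] after rotate(1, -90): joint angles (θ0=90°, θ1=180°, θ2=0°)
[2] after rotate(0, 180): joint angles (θ0=270°, θ1=180°, θ2=0°)
[3] after rotate(2, 90): joint angles (θ0=270°, θ1=180°, θ2=90°)
[4] after rotate(2, 90): joint angles (θ0=270°, θ1=180°, θ2=180°)
[5] after rotate(1, -90): joint angles (θ0=270°, θ1=180°, θ2=180°)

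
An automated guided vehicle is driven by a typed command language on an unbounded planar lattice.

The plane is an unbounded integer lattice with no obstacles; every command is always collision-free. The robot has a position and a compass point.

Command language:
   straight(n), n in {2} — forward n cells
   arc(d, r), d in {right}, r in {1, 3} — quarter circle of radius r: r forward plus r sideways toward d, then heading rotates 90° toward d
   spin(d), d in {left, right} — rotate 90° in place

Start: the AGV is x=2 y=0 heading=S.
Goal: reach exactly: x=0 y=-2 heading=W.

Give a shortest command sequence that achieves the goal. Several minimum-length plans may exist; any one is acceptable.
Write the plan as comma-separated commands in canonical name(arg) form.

arc(right, 1), spin(left), arc(right, 1)

begin: x=2 y=0 heading=S
[1] after arc(right, 1): x=1 y=-1 heading=W
[2] after spin(left): x=1 y=-1 heading=S
[3] after arc(right, 1): x=0 y=-2 heading=W
shorter routes all fall short; 3 is best.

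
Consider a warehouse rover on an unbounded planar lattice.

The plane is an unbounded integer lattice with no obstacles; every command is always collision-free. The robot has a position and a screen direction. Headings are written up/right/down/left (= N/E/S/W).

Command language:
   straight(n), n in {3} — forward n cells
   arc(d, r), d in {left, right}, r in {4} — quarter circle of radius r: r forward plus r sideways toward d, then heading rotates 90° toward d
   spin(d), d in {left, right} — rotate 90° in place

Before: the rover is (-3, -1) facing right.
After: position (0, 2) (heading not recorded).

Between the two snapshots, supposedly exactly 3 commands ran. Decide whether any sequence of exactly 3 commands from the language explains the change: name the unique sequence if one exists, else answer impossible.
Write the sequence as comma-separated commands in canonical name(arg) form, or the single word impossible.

straight(3), spin(left), straight(3)

t0: (-3, -1) facing right
step 1 (straight(3)): (0, -1) facing right
step 2 (spin(left)): (0, -1) facing up
step 3 (straight(3)): (0, 2) facing up
uniquely the one of 125 3-step routes that fits.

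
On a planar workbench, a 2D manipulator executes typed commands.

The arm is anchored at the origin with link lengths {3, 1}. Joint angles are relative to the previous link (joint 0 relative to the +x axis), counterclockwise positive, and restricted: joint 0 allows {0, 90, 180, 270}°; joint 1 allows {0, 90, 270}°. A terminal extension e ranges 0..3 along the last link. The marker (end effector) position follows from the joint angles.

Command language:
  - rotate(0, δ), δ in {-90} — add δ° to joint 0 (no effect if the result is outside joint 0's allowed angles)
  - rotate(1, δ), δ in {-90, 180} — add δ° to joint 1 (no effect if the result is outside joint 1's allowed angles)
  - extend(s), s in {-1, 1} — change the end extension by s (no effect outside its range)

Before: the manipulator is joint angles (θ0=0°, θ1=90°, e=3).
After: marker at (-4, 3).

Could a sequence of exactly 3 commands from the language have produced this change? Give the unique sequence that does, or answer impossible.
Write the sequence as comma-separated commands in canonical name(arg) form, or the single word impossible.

rotate(0, -90), rotate(0, -90), rotate(0, -90)

initial: joint angles (θ0=0°, θ1=90°, e=3)
1. rotate(0, -90) → joint angles (θ0=270°, θ1=90°, e=3)
2. rotate(0, -90) → joint angles (θ0=180°, θ1=90°, e=3)
3. rotate(0, -90) → joint angles (θ0=90°, θ1=90°, e=3)
no rival 3-sequence matches.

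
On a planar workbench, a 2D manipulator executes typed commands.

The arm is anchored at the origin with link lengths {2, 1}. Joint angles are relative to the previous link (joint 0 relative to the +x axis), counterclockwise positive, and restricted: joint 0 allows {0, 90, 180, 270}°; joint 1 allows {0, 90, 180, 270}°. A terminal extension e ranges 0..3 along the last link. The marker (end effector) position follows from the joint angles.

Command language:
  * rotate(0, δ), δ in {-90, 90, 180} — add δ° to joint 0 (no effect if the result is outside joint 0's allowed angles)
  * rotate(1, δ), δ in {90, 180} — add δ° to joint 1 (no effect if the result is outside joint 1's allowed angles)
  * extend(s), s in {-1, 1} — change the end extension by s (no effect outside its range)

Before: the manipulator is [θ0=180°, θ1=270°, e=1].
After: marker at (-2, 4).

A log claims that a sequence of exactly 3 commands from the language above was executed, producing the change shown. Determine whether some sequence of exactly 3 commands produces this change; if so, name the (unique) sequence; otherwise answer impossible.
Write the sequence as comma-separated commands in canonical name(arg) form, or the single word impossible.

extend(1), extend(1), extend(1)

from: [θ0=180°, θ1=270°, e=1]
1. extend(1) → [θ0=180°, θ1=270°, e=2]
2. extend(1) → [θ0=180°, θ1=270°, e=3]
3. extend(1) → [θ0=180°, θ1=270°, e=3]
uniquely the one of 343 3-step routes that fits.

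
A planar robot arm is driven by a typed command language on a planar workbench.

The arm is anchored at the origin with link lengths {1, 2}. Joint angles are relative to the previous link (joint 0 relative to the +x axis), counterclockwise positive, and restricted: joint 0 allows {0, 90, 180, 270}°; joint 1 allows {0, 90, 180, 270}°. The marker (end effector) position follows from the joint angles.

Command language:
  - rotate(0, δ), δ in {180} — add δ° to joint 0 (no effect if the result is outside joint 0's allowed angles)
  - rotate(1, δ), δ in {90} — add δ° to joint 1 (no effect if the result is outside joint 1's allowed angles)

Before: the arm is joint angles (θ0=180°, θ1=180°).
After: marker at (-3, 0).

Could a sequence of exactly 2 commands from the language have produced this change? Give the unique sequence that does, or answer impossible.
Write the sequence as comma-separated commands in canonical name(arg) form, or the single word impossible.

rotate(1, 90), rotate(1, 90)

from: joint angles (θ0=180°, θ1=180°)
1. rotate(1, 90) → joint angles (θ0=180°, θ1=270°)
2. rotate(1, 90) → joint angles (θ0=180°, θ1=0°)
uniquely the one of 4 2-step routes that fits.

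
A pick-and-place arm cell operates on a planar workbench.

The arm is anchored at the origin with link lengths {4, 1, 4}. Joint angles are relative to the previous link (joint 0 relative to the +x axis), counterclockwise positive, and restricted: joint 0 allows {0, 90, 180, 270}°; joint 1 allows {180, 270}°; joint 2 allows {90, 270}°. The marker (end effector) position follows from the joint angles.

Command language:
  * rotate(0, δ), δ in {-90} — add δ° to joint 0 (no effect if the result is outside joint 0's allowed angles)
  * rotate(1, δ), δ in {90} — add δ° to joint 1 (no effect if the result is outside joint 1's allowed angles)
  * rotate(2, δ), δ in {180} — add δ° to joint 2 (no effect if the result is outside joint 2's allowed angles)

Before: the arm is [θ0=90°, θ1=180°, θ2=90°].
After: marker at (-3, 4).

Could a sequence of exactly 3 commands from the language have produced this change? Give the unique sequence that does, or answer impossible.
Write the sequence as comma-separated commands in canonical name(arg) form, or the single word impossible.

t0: [θ0=90°, θ1=180°, θ2=90°]
1. rotate(0, -90) → [θ0=0°, θ1=180°, θ2=90°]
2. rotate(0, -90) → [θ0=270°, θ1=180°, θ2=90°]
3. rotate(0, -90) → [θ0=180°, θ1=180°, θ2=90°]
uniquely the one of 27 3-step routes that fits.

rotate(0, -90), rotate(0, -90), rotate(0, -90)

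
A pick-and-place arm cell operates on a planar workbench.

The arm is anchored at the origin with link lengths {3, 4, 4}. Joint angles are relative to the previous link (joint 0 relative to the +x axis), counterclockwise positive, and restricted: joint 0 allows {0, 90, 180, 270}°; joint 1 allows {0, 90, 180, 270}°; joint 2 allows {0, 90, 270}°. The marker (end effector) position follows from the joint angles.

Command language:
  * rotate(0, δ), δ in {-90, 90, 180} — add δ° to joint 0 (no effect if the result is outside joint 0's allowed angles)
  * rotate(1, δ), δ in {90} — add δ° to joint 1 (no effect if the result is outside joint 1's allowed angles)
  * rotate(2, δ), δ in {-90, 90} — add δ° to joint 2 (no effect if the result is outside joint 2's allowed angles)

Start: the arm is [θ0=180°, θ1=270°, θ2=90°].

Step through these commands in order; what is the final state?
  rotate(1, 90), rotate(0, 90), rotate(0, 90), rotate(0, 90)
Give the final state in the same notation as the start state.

start: [θ0=180°, θ1=270°, θ2=90°]
step 1 (rotate(1, 90)): [θ0=180°, θ1=0°, θ2=90°]
step 2 (rotate(0, 90)): [θ0=270°, θ1=0°, θ2=90°]
step 3 (rotate(0, 90)): [θ0=0°, θ1=0°, θ2=90°]
step 4 (rotate(0, 90)): [θ0=90°, θ1=0°, θ2=90°]

[θ0=90°, θ1=0°, θ2=90°]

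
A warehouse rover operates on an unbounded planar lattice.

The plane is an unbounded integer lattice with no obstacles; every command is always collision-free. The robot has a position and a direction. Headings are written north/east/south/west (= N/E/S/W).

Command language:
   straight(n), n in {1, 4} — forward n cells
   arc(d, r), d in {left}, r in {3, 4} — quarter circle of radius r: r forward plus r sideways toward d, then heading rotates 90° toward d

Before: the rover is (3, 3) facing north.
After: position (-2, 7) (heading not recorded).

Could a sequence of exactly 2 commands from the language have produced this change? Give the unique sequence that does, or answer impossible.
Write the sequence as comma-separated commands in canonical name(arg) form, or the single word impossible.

key: order matters: swapping arc(left, 4) and straight(1) lands elsewhere
begin: (3, 3) facing north
1. arc(left, 4) → (-1, 7) facing west
2. straight(1) → (-2, 7) facing west
no other 2-command option fits: unique.

arc(left, 4), straight(1)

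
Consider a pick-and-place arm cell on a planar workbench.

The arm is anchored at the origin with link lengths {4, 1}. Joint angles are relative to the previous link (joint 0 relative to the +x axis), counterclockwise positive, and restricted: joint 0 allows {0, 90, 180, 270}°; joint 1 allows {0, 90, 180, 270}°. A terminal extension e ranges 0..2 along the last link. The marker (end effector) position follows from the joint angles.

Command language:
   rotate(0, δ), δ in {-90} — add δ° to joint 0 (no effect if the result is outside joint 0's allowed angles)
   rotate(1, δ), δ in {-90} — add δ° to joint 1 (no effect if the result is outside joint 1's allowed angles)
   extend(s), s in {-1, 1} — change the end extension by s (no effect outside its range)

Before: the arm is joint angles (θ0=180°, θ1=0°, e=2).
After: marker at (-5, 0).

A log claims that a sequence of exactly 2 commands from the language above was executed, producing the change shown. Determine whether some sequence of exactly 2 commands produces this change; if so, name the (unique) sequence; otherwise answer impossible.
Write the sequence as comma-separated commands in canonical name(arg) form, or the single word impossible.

from: joint angles (θ0=180°, θ1=0°, e=2)
step 1 (extend(-1)): joint angles (θ0=180°, θ1=0°, e=1)
step 2 (extend(-1)): joint angles (θ0=180°, θ1=0°, e=0)
no other 2-command option fits: unique.

extend(-1), extend(-1)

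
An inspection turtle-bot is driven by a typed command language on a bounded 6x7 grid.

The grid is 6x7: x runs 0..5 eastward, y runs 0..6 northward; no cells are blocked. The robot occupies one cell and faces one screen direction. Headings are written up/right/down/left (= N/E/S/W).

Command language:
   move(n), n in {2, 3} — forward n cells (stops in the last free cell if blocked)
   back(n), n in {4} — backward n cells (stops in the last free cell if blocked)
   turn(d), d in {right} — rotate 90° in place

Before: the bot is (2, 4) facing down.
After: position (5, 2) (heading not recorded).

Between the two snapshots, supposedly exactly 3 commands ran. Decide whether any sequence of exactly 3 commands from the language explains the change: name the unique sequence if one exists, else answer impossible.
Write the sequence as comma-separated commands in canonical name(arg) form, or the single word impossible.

key: back(4) runs into the grid edge before its full distance
from: (2, 4) facing down
step 1 (move(2)): (2, 2) facing down
step 2 (turn(right)): (2, 2) facing left
step 3 (back(4)): (5, 2) facing left
uniquely the one of 64 3-step routes that fits.

move(2), turn(right), back(4)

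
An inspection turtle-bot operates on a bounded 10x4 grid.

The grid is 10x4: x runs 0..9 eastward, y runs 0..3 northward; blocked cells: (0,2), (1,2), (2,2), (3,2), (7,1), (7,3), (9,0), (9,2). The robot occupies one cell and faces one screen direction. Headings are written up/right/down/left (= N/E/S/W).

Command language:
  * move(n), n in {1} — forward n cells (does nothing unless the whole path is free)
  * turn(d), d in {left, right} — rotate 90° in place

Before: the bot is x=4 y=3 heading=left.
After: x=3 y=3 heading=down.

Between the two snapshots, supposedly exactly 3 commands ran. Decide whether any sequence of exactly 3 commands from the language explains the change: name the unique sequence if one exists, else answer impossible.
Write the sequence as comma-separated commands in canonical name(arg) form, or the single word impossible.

move(1), turn(left), move(1)

key: position moved to (3,3) AND the heading swung to S — translation plus rotation needed
start: x=4 y=3 heading=left
t=1 move(1) ⇒ x=3 y=3 heading=left
t=2 turn(left) ⇒ x=3 y=3 heading=down
t=3 move(1) ⇒ x=3 y=3 heading=down
all 27 alternatives checked — unique.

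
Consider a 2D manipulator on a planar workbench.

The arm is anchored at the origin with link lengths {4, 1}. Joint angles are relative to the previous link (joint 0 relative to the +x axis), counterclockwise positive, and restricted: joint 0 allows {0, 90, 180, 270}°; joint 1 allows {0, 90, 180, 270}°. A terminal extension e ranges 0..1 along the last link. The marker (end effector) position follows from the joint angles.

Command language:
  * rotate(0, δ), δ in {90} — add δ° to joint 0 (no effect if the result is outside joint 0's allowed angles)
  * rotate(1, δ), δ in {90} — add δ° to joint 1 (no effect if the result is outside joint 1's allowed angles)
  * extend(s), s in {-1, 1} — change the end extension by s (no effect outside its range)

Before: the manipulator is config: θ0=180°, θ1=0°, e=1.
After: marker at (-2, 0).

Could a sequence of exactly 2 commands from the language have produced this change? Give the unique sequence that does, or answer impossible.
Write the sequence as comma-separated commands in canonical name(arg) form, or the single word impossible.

rotate(1, 90), rotate(1, 90)

t0: config: θ0=180°, θ1=0°, e=1
step 1 (rotate(1, 90)): config: θ0=180°, θ1=90°, e=1
step 2 (rotate(1, 90)): config: θ0=180°, θ1=180°, e=1
uniquely the one of 16 2-step routes that fits.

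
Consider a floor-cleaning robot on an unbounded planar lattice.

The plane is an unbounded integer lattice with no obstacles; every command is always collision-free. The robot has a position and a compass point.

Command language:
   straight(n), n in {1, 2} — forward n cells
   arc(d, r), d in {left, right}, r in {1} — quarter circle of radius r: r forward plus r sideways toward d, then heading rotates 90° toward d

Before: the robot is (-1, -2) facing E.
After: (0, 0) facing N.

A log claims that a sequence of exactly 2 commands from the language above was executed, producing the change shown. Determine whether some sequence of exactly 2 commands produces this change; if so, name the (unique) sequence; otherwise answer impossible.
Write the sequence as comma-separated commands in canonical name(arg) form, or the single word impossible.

arc(left, 1), straight(1)

key: cell and facing (now N) both changed — the 2 commands mix motion and turning
start: (-1, -2) facing E
1. arc(left, 1) → (0, -1) facing N
2. straight(1) → (0, 0) facing N
no other 2-command option fits: unique.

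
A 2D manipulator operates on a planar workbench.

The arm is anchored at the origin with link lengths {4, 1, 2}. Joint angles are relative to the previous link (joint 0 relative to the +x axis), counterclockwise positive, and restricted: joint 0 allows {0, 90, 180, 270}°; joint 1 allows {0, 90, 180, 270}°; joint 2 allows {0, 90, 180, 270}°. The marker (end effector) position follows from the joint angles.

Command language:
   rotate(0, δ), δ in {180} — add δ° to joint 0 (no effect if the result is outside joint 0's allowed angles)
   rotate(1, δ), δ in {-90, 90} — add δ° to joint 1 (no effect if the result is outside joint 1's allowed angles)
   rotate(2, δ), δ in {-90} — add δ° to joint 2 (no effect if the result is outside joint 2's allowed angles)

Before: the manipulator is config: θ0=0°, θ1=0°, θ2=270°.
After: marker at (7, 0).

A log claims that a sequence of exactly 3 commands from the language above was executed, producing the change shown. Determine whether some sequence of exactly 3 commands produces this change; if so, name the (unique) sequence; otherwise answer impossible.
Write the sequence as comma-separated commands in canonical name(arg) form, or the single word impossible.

rotate(2, -90), rotate(2, -90), rotate(2, -90)

start: config: θ0=0°, θ1=0°, θ2=270°
t=1 rotate(2, -90) ⇒ config: θ0=0°, θ1=0°, θ2=180°
t=2 rotate(2, -90) ⇒ config: θ0=0°, θ1=0°, θ2=90°
t=3 rotate(2, -90) ⇒ config: θ0=0°, θ1=0°, θ2=0°
uniquely the one of 64 3-step routes that fits.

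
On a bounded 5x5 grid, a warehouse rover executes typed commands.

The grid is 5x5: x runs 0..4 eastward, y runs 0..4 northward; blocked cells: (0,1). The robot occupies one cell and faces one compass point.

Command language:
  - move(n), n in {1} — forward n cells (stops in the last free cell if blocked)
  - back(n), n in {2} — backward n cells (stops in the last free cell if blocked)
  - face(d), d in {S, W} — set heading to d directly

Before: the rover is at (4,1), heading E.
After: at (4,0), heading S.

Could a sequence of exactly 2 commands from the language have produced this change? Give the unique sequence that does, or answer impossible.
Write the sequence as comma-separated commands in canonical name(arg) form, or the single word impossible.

key: running move(1) before face(S) would end elsewhere — order is forced
begin: at (4,1), heading E
[1] after face(S): at (4,1), heading S
[2] after move(1): at (4,0), heading S
no other 2-command option fits: unique.

face(S), move(1)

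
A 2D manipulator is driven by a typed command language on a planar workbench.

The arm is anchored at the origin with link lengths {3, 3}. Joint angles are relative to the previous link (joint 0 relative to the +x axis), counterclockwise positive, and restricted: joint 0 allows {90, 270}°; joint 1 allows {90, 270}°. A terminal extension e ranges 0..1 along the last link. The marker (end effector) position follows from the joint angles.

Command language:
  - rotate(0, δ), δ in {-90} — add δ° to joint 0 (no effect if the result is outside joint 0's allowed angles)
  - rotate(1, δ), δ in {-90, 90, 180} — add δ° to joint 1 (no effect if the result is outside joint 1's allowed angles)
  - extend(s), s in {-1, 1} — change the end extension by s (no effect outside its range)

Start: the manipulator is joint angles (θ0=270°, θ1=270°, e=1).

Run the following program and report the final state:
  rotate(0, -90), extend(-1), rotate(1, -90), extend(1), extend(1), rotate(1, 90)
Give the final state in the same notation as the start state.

joint angles (θ0=270°, θ1=270°, e=1)

t0: joint angles (θ0=270°, θ1=270°, e=1)
t=1 rotate(0, -90) ⇒ joint angles (θ0=270°, θ1=270°, e=1)
t=2 extend(-1) ⇒ joint angles (θ0=270°, θ1=270°, e=0)
t=3 rotate(1, -90) ⇒ joint angles (θ0=270°, θ1=270°, e=0)
t=4 extend(1) ⇒ joint angles (θ0=270°, θ1=270°, e=1)
t=5 extend(1) ⇒ joint angles (θ0=270°, θ1=270°, e=1)
t=6 rotate(1, 90) ⇒ joint angles (θ0=270°, θ1=270°, e=1)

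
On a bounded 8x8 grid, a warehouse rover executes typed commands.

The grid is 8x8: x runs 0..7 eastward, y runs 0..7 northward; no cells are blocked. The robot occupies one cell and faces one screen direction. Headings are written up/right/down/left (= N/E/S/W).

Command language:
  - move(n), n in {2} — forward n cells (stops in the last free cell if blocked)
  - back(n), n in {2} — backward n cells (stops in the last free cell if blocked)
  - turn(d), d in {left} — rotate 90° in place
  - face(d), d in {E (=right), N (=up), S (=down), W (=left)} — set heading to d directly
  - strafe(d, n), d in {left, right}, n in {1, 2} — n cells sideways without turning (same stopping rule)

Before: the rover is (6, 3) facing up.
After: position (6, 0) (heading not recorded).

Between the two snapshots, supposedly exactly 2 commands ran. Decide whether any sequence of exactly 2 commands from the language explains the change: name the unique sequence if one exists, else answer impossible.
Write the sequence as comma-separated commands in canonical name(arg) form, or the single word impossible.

back(2), back(2)

key: the second back(2) runs into the grid edge before its full distance
begin: (6, 3) facing up
step 1 (back(2)): (6, 1) facing up
step 2 (back(2)): (6, 0) facing up
uniquely the one of 121 2-step routes that fits.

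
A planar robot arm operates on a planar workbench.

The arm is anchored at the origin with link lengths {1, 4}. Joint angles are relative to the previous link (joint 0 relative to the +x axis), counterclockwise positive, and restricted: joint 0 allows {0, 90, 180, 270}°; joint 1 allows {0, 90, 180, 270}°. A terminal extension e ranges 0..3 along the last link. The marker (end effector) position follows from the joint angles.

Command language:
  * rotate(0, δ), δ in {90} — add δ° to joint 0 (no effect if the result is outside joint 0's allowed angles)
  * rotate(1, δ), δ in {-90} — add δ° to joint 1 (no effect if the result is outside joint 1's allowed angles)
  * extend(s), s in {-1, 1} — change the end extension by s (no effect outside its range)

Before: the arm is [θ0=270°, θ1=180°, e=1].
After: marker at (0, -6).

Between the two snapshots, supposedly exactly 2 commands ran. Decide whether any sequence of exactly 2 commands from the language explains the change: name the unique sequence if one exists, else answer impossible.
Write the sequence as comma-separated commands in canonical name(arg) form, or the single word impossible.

begin: [θ0=270°, θ1=180°, e=1]
1. rotate(1, -90) → [θ0=270°, θ1=90°, e=1]
2. rotate(1, -90) → [θ0=270°, θ1=0°, e=1]
all 16 alternatives checked — unique.

rotate(1, -90), rotate(1, -90)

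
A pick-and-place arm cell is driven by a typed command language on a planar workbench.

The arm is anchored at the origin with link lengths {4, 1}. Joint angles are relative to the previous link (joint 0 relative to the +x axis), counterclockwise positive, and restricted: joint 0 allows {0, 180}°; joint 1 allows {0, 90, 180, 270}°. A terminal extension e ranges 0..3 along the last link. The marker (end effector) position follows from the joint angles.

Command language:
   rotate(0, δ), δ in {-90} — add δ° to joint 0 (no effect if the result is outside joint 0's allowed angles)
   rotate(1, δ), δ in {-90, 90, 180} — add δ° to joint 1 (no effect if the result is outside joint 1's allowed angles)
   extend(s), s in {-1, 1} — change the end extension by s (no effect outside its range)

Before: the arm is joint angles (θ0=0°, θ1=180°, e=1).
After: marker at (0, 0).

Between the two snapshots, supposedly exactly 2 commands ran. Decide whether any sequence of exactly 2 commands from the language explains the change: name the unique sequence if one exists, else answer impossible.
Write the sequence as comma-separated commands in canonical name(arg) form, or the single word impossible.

from: joint angles (θ0=0°, θ1=180°, e=1)
[1] after extend(1): joint angles (θ0=0°, θ1=180°, e=2)
[2] after extend(1): joint angles (θ0=0°, θ1=180°, e=3)
all 36 alternatives checked — unique.

extend(1), extend(1)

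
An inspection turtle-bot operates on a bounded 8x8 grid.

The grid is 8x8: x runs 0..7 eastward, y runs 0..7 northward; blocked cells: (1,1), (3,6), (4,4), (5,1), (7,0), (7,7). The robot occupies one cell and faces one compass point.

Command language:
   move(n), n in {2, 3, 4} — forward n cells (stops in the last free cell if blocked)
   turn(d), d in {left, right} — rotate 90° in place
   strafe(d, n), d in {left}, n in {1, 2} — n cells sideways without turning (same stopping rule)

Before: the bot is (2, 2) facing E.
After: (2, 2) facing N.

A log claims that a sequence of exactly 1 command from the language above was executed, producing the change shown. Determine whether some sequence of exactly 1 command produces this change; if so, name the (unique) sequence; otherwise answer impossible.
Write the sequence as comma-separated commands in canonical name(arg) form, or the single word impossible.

key: (2,2) unchanged — the single command moves nothing
start: (2, 2) facing E
t=1 turn(left) ⇒ (2, 2) facing N
all 7 alternatives checked — unique.

turn(left)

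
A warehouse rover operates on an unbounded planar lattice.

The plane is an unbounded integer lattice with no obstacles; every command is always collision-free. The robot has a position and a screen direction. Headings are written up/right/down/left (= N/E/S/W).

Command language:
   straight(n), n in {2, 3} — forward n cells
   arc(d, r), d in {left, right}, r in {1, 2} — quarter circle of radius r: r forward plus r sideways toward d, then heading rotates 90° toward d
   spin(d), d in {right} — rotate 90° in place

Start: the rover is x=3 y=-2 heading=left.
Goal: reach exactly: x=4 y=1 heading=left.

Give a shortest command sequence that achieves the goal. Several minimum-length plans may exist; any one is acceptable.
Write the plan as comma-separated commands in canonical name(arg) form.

from: x=3 y=-2 heading=left
[1] after arc(right, 2): x=1 y=0 heading=up
[2] after arc(right, 2): x=3 y=2 heading=right
[3] after arc(right, 1): x=4 y=1 heading=down
[4] after spin(right): x=4 y=1 heading=left
shorter routes all fall short; 4 is best.

arc(right, 2), arc(right, 2), arc(right, 1), spin(right)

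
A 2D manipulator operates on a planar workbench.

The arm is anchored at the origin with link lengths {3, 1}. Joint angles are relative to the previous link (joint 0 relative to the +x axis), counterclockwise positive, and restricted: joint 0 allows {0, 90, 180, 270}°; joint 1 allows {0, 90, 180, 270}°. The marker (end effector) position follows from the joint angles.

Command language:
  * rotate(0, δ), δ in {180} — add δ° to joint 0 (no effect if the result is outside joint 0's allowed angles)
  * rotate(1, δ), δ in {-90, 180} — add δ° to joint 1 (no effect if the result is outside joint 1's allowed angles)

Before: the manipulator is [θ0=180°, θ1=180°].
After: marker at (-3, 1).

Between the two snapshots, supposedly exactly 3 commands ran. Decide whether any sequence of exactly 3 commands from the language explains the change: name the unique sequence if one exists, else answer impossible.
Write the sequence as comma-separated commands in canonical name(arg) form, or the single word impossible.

rotate(1, -90), rotate(1, -90), rotate(1, -90)

t0: [θ0=180°, θ1=180°]
[1] after rotate(1, -90): [θ0=180°, θ1=90°]
[2] after rotate(1, -90): [θ0=180°, θ1=0°]
[3] after rotate(1, -90): [θ0=180°, θ1=270°]
uniquely the one of 27 3-step routes that fits.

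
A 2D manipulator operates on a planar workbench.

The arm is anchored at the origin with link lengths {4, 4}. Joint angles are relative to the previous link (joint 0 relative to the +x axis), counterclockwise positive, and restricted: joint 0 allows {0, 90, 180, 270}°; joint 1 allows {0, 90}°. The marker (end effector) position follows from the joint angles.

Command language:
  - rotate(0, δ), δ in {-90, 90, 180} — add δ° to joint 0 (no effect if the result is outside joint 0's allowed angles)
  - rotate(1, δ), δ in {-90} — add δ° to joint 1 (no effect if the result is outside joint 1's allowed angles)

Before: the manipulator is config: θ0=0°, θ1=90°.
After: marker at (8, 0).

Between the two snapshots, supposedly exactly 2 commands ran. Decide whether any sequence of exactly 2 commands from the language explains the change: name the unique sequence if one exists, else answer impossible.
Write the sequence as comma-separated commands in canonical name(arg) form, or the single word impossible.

rotate(1, -90), rotate(1, -90)

begin: config: θ0=0°, θ1=90°
step 1 (rotate(1, -90)): config: θ0=0°, θ1=0°
step 2 (rotate(1, -90)): config: θ0=0°, θ1=0°
no other 2-command option fits: unique.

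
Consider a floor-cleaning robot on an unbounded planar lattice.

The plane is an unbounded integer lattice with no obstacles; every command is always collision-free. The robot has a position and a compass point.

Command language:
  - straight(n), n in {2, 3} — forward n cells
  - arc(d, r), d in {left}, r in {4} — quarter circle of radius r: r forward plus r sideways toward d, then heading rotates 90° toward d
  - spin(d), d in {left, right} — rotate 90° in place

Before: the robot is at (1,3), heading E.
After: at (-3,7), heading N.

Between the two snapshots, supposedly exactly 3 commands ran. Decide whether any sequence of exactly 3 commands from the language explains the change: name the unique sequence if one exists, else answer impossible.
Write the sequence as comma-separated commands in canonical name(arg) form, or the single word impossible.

key: position moved to (-3,7) AND the heading swung to N — translation plus rotation needed
from: at (1,3), heading E
t=1 spin(left) ⇒ at (1,3), heading N
t=2 arc(left, 4) ⇒ at (-3,7), heading W
t=3 spin(right) ⇒ at (-3,7), heading N
all 125 alternatives checked — unique.

spin(left), arc(left, 4), spin(right)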